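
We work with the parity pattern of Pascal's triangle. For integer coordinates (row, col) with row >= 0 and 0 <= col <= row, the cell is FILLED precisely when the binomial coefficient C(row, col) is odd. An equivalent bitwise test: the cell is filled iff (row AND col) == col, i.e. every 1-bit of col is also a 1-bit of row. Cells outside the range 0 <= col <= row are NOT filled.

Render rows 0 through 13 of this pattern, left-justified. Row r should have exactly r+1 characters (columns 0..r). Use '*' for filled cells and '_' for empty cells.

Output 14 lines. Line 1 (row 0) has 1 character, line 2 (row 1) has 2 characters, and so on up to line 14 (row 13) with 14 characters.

Answer: *
**
*_*
****
*___*
**__**
*_*_*_*
********
*_______*
**______**
*_*_____*_*
****____****
*___*___*___*
**__**__**__**

Derivation:
r0=0: *
r1=1: **
r2=10: *_*
r3=11: ****
r4=100: *___*
r5=101: **__**
r6=110: *_*_*_*
r7=111: ********
r8=1000: *_______*
r9=1001: **______**
r10=1010: *_*_____*_*
r11=1011: ****____****
r12=1100: *___*___*___*
r13=1101: **__**__**__**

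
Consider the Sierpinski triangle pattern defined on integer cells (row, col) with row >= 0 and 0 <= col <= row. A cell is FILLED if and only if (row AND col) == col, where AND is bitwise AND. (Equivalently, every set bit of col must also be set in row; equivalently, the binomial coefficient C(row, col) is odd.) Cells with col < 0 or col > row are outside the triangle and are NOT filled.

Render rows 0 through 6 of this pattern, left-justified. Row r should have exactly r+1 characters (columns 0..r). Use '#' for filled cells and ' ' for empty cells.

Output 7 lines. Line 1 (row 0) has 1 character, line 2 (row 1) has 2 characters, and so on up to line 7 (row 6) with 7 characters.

Answer: #
##
# #
####
#   #
##  ##
# # # #

Derivation:
r0=0: #
r1=1: ##
r2=10: # #
r3=11: ####
r4=100: #   #
r5=101: ##  ##
r6=110: # # # #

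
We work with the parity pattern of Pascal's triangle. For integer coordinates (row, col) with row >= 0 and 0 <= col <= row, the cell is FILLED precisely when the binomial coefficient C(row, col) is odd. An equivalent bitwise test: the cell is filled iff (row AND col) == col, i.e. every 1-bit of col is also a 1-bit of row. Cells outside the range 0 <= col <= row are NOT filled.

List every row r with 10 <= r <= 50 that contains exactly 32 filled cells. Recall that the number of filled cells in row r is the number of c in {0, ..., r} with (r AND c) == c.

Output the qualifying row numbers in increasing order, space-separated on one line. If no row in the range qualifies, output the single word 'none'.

Row r has 2^popcount(r) filled cells, so we need popcount(r) = log2(32) = 5.
Scan r = 10..50 and keep those with exactly 5 one-bits:
r=10=1010 popcount=2 -> skip
r=11=1011 popcount=3 -> skip
r=12=1100 popcount=2 -> skip
r=13=1101 popcount=3 -> skip
r=14=1110 popcount=3 -> skip
r=15=1111 popcount=4 -> skip
r=16=10000 popcount=1 -> skip
r=17=10001 popcount=2 -> skip
r=18=10010 popcount=2 -> skip
r=19=10011 popcount=3 -> skip
r=20=10100 popcount=2 -> skip
r=21=10101 popcount=3 -> skip
r=22=10110 popcount=3 -> skip
r=23=10111 popcount=4 -> skip
r=24=11000 popcount=2 -> skip
r=25=11001 popcount=3 -> skip
r=26=11010 popcount=3 -> skip
r=27=11011 popcount=4 -> skip
r=28=11100 popcount=3 -> skip
r=29=11101 popcount=4 -> skip
r=30=11110 popcount=4 -> skip
r=31=11111 popcount=5 -> KEEP
r=32=100000 popcount=1 -> skip
r=33=100001 popcount=2 -> skip
r=34=100010 popcount=2 -> skip
r=35=100011 popcount=3 -> skip
r=36=100100 popcount=2 -> skip
r=37=100101 popcount=3 -> skip
r=38=100110 popcount=3 -> skip
r=39=100111 popcount=4 -> skip
r=40=101000 popcount=2 -> skip
r=41=101001 popcount=3 -> skip
r=42=101010 popcount=3 -> skip
r=43=101011 popcount=4 -> skip
r=44=101100 popcount=3 -> skip
r=45=101101 popcount=4 -> skip
r=46=101110 popcount=4 -> skip
r=47=101111 popcount=5 -> KEEP
r=48=110000 popcount=2 -> skip
r=49=110001 popcount=3 -> skip
r=50=110010 popcount=3 -> skip
Kept rows: 31 47

Answer: 31 47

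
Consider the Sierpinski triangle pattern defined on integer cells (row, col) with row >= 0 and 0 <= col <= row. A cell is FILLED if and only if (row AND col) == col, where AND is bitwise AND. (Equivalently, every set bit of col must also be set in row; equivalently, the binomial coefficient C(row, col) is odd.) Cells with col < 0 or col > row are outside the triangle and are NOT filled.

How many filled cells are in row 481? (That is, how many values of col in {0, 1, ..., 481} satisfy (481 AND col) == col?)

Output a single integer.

481 in binary = 111100001
popcount(481) = number of 1-bits in 111100001 = 5
A col c satisfies (481 AND c) == c iff every set bit of c is also set in 481; each of the 5 set bits of 481 can independently be on or off in c.
count = 2^5 = 32

Answer: 32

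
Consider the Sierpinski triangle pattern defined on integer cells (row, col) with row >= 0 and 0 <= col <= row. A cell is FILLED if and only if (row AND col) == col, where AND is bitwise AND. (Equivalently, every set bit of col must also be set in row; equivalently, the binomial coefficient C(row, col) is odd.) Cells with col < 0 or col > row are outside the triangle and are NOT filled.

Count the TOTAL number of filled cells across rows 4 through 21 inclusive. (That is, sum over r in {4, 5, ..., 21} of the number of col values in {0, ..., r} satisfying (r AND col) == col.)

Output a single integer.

r4=100 pc1: +2 =2
r5=101 pc2: +4 =6
r6=110 pc2: +4 =10
r7=111 pc3: +8 =18
r8=1000 pc1: +2 =20
r9=1001 pc2: +4 =24
r10=1010 pc2: +4 =28
r11=1011 pc3: +8 =36
r12=1100 pc2: +4 =40
r13=1101 pc3: +8 =48
r14=1110 pc3: +8 =56
r15=1111 pc4: +16 =72
r16=10000 pc1: +2 =74
r17=10001 pc2: +4 =78
r18=10010 pc2: +4 =82
r19=10011 pc3: +8 =90
r20=10100 pc2: +4 =94
r21=10101 pc3: +8 =102

Answer: 102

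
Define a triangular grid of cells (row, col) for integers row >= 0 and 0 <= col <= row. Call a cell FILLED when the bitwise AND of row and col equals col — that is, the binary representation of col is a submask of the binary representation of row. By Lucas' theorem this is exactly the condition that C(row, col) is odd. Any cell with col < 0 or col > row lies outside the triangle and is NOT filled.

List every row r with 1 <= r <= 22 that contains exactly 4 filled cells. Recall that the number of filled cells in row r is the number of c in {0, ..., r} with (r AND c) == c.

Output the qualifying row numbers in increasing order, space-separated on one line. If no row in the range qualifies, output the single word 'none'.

Row r has 2^popcount(r) filled cells, so we need popcount(r) = log2(4) = 2.
Scan r = 1..22 and keep those with exactly 2 one-bits:
r=1=1 popcount=1 -> skip
r=2=10 popcount=1 -> skip
r=3=11 popcount=2 -> KEEP
r=4=100 popcount=1 -> skip
r=5=101 popcount=2 -> KEEP
r=6=110 popcount=2 -> KEEP
r=7=111 popcount=3 -> skip
r=8=1000 popcount=1 -> skip
r=9=1001 popcount=2 -> KEEP
r=10=1010 popcount=2 -> KEEP
r=11=1011 popcount=3 -> skip
r=12=1100 popcount=2 -> KEEP
r=13=1101 popcount=3 -> skip
r=14=1110 popcount=3 -> skip
r=15=1111 popcount=4 -> skip
r=16=10000 popcount=1 -> skip
r=17=10001 popcount=2 -> KEEP
r=18=10010 popcount=2 -> KEEP
r=19=10011 popcount=3 -> skip
r=20=10100 popcount=2 -> KEEP
r=21=10101 popcount=3 -> skip
r=22=10110 popcount=3 -> skip
Kept rows: 3 5 6 9 10 12 17 18 20

Answer: 3 5 6 9 10 12 17 18 20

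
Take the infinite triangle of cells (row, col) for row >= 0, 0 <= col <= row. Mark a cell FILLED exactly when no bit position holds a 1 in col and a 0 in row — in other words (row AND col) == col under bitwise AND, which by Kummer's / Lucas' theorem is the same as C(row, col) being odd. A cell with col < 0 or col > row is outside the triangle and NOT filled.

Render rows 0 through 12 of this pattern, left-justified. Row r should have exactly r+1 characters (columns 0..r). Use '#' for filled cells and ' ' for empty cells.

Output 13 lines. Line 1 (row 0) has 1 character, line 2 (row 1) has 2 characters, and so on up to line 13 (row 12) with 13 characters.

Answer: #
##
# #
####
#   #
##  ##
# # # #
########
#       #
##      ##
# #     # #
####    ####
#   #   #   #

Derivation:
r0=0: #
r1=1: ##
r2=10: # #
r3=11: ####
r4=100: #   #
r5=101: ##  ##
r6=110: # # # #
r7=111: ########
r8=1000: #       #
r9=1001: ##      ##
r10=1010: # #     # #
r11=1011: ####    ####
r12=1100: #   #   #   #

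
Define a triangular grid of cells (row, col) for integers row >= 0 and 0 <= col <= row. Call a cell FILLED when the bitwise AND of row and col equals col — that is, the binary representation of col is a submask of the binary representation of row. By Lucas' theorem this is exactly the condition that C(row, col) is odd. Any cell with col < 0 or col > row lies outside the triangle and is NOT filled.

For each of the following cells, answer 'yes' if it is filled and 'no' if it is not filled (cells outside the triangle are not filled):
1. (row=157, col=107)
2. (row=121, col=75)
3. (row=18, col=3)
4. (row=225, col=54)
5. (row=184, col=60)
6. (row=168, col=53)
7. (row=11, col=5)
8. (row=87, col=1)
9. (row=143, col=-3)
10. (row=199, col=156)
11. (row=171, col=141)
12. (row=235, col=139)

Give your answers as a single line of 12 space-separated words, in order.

Answer: no no no no no no no yes no no no yes

Derivation:
(157,107): row=0b10011101, col=0b1101011, row AND col = 0b1001 = 9; 9 != 107 -> empty
(121,75): row=0b1111001, col=0b1001011, row AND col = 0b1001001 = 73; 73 != 75 -> empty
(18,3): row=0b10010, col=0b11, row AND col = 0b10 = 2; 2 != 3 -> empty
(225,54): row=0b11100001, col=0b110110, row AND col = 0b100000 = 32; 32 != 54 -> empty
(184,60): row=0b10111000, col=0b111100, row AND col = 0b111000 = 56; 56 != 60 -> empty
(168,53): row=0b10101000, col=0b110101, row AND col = 0b100000 = 32; 32 != 53 -> empty
(11,5): row=0b1011, col=0b101, row AND col = 0b1 = 1; 1 != 5 -> empty
(87,1): row=0b1010111, col=0b1, row AND col = 0b1 = 1; 1 == 1 -> filled
(143,-3): col outside [0, 143] -> not filled
(199,156): row=0b11000111, col=0b10011100, row AND col = 0b10000100 = 132; 132 != 156 -> empty
(171,141): row=0b10101011, col=0b10001101, row AND col = 0b10001001 = 137; 137 != 141 -> empty
(235,139): row=0b11101011, col=0b10001011, row AND col = 0b10001011 = 139; 139 == 139 -> filled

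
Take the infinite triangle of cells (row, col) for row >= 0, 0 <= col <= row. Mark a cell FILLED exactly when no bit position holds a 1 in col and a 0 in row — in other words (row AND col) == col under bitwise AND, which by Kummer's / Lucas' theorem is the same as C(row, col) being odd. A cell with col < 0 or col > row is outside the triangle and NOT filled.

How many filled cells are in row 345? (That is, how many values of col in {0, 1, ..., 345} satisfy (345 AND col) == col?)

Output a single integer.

345 in binary = 101011001
popcount(345) = number of 1-bits in 101011001 = 5
A col c satisfies (345 AND c) == c iff every set bit of c is also set in 345; each of the 5 set bits of 345 can independently be on or off in c.
count = 2^5 = 32

Answer: 32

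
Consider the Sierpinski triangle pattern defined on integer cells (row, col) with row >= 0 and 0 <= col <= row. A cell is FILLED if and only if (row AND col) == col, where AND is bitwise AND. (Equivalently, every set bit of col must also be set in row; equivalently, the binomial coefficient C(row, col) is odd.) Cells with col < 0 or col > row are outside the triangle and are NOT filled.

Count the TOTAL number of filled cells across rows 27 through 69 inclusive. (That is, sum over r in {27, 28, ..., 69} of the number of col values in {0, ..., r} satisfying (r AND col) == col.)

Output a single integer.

r27=11011 pc4: +16 =16
r28=11100 pc3: +8 =24
r29=11101 pc4: +16 =40
r30=11110 pc4: +16 =56
r31=11111 pc5: +32 =88
r32=100000 pc1: +2 =90
r33=100001 pc2: +4 =94
r34=100010 pc2: +4 =98
r35=100011 pc3: +8 =106
r36=100100 pc2: +4 =110
r37=100101 pc3: +8 =118
r38=100110 pc3: +8 =126
r39=100111 pc4: +16 =142
r40=101000 pc2: +4 =146
r41=101001 pc3: +8 =154
r42=101010 pc3: +8 =162
r43=101011 pc4: +16 =178
r44=101100 pc3: +8 =186
r45=101101 pc4: +16 =202
r46=101110 pc4: +16 =218
r47=101111 pc5: +32 =250
r48=110000 pc2: +4 =254
r49=110001 pc3: +8 =262
r50=110010 pc3: +8 =270
r51=110011 pc4: +16 =286
r52=110100 pc3: +8 =294
r53=110101 pc4: +16 =310
r54=110110 pc4: +16 =326
r55=110111 pc5: +32 =358
r56=111000 pc3: +8 =366
r57=111001 pc4: +16 =382
r58=111010 pc4: +16 =398
r59=111011 pc5: +32 =430
r60=111100 pc4: +16 =446
r61=111101 pc5: +32 =478
r62=111110 pc5: +32 =510
r63=111111 pc6: +64 =574
r64=1000000 pc1: +2 =576
r65=1000001 pc2: +4 =580
r66=1000010 pc2: +4 =584
r67=1000011 pc3: +8 =592
r68=1000100 pc2: +4 =596
r69=1000101 pc3: +8 =604

Answer: 604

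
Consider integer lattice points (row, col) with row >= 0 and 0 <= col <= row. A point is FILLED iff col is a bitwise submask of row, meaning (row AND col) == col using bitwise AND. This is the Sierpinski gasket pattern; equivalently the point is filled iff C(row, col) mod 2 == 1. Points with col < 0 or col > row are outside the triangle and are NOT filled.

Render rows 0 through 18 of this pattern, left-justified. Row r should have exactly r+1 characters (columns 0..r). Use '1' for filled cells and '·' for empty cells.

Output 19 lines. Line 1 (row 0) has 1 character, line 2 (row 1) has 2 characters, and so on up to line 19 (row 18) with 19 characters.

r0=0: 1
r1=1: 11
r2=10: 1·1
r3=11: 1111
r4=100: 1···1
r5=101: 11··11
r6=110: 1·1·1·1
r7=111: 11111111
r8=1000: 1·······1
r9=1001: 11······11
r10=1010: 1·1·····1·1
r11=1011: 1111····1111
r12=1100: 1···1···1···1
r13=1101: 11··11··11··11
r14=1110: 1·1·1·1·1·1·1·1
r15=1111: 1111111111111111
r16=10000: 1···············1
r17=10001: 11··············11
r18=10010: 1·1·············1·1

Answer: 1
11
1·1
1111
1···1
11··11
1·1·1·1
11111111
1·······1
11······11
1·1·····1·1
1111····1111
1···1···1···1
11··11··11··11
1·1·1·1·1·1·1·1
1111111111111111
1···············1
11··············11
1·1·············1·1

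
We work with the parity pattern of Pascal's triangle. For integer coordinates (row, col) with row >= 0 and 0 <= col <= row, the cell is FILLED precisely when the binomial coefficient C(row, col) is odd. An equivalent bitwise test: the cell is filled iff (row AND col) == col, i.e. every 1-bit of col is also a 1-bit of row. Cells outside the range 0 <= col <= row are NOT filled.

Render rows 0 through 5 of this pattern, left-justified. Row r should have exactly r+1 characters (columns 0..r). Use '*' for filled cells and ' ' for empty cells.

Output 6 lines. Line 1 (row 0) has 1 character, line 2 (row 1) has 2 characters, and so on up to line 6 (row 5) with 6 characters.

Answer: *
**
* *
****
*   *
**  **

Derivation:
r0=0: *
r1=1: **
r2=10: * *
r3=11: ****
r4=100: *   *
r5=101: **  **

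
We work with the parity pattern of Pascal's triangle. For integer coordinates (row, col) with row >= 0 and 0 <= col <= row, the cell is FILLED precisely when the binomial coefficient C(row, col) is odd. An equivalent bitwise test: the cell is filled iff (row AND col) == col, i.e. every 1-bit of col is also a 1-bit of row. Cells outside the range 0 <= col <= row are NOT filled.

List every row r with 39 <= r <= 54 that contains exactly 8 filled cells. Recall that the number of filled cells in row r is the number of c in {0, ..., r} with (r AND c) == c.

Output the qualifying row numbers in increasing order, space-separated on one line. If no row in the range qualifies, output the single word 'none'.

Answer: 41 42 44 49 50 52

Derivation:
Row r has 2^popcount(r) filled cells, so we need popcount(r) = log2(8) = 3.
Scan r = 39..54 and keep those with exactly 3 one-bits:
r=39=100111 popcount=4 -> skip
r=40=101000 popcount=2 -> skip
r=41=101001 popcount=3 -> KEEP
r=42=101010 popcount=3 -> KEEP
r=43=101011 popcount=4 -> skip
r=44=101100 popcount=3 -> KEEP
r=45=101101 popcount=4 -> skip
r=46=101110 popcount=4 -> skip
r=47=101111 popcount=5 -> skip
r=48=110000 popcount=2 -> skip
r=49=110001 popcount=3 -> KEEP
r=50=110010 popcount=3 -> KEEP
r=51=110011 popcount=4 -> skip
r=52=110100 popcount=3 -> KEEP
r=53=110101 popcount=4 -> skip
r=54=110110 popcount=4 -> skip
Kept rows: 41 42 44 49 50 52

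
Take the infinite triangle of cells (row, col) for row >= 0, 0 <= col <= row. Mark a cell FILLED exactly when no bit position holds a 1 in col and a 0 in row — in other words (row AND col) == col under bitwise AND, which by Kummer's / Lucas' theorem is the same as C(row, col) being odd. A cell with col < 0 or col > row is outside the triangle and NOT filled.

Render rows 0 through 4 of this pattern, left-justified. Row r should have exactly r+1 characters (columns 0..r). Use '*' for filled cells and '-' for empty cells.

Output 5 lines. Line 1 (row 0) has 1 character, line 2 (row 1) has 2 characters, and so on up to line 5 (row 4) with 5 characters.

Answer: *
**
*-*
****
*---*

Derivation:
r0=0: *
r1=1: **
r2=10: *-*
r3=11: ****
r4=100: *---*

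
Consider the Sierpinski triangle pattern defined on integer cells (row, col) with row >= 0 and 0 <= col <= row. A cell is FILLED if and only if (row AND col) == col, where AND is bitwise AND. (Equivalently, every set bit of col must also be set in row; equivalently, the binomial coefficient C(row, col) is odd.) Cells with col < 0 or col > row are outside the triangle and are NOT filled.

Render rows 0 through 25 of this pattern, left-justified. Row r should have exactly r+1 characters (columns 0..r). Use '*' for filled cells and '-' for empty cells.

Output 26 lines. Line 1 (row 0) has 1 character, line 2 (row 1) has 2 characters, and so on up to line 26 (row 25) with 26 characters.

r0=0: *
r1=1: **
r2=10: *-*
r3=11: ****
r4=100: *---*
r5=101: **--**
r6=110: *-*-*-*
r7=111: ********
r8=1000: *-------*
r9=1001: **------**
r10=1010: *-*-----*-*
r11=1011: ****----****
r12=1100: *---*---*---*
r13=1101: **--**--**--**
r14=1110: *-*-*-*-*-*-*-*
r15=1111: ****************
r16=10000: *---------------*
r17=10001: **--------------**
r18=10010: *-*-------------*-*
r19=10011: ****------------****
r20=10100: *---*-----------*---*
r21=10101: **--**----------**--**
r22=10110: *-*-*-*---------*-*-*-*
r23=10111: ********--------********
r24=11000: *-------*-------*-------*
r25=11001: **------**------**------**

Answer: *
**
*-*
****
*---*
**--**
*-*-*-*
********
*-------*
**------**
*-*-----*-*
****----****
*---*---*---*
**--**--**--**
*-*-*-*-*-*-*-*
****************
*---------------*
**--------------**
*-*-------------*-*
****------------****
*---*-----------*---*
**--**----------**--**
*-*-*-*---------*-*-*-*
********--------********
*-------*-------*-------*
**------**------**------**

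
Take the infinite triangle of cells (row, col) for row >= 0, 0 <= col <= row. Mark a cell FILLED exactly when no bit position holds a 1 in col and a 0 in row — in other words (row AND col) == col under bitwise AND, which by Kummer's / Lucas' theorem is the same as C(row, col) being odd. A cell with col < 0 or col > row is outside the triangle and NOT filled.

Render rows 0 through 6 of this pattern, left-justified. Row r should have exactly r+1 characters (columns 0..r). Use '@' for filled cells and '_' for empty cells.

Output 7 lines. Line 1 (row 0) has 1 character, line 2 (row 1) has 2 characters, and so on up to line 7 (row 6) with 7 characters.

Answer: @
@@
@_@
@@@@
@___@
@@__@@
@_@_@_@

Derivation:
r0=0: @
r1=1: @@
r2=10: @_@
r3=11: @@@@
r4=100: @___@
r5=101: @@__@@
r6=110: @_@_@_@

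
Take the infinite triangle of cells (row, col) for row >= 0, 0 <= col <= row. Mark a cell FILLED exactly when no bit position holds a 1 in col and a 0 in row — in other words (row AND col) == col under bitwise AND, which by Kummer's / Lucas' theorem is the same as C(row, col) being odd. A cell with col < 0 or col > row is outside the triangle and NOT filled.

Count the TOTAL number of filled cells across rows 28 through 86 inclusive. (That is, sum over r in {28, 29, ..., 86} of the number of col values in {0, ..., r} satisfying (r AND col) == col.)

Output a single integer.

Answer: 796

Derivation:
r28=11100 pc3: +8 =8
r29=11101 pc4: +16 =24
r30=11110 pc4: +16 =40
r31=11111 pc5: +32 =72
r32=100000 pc1: +2 =74
r33=100001 pc2: +4 =78
r34=100010 pc2: +4 =82
r35=100011 pc3: +8 =90
r36=100100 pc2: +4 =94
r37=100101 pc3: +8 =102
r38=100110 pc3: +8 =110
r39=100111 pc4: +16 =126
r40=101000 pc2: +4 =130
r41=101001 pc3: +8 =138
r42=101010 pc3: +8 =146
r43=101011 pc4: +16 =162
r44=101100 pc3: +8 =170
r45=101101 pc4: +16 =186
r46=101110 pc4: +16 =202
r47=101111 pc5: +32 =234
r48=110000 pc2: +4 =238
r49=110001 pc3: +8 =246
r50=110010 pc3: +8 =254
r51=110011 pc4: +16 =270
r52=110100 pc3: +8 =278
r53=110101 pc4: +16 =294
r54=110110 pc4: +16 =310
r55=110111 pc5: +32 =342
r56=111000 pc3: +8 =350
r57=111001 pc4: +16 =366
r58=111010 pc4: +16 =382
r59=111011 pc5: +32 =414
r60=111100 pc4: +16 =430
r61=111101 pc5: +32 =462
r62=111110 pc5: +32 =494
r63=111111 pc6: +64 =558
r64=1000000 pc1: +2 =560
r65=1000001 pc2: +4 =564
r66=1000010 pc2: +4 =568
r67=1000011 pc3: +8 =576
r68=1000100 pc2: +4 =580
r69=1000101 pc3: +8 =588
r70=1000110 pc3: +8 =596
r71=1000111 pc4: +16 =612
r72=1001000 pc2: +4 =616
r73=1001001 pc3: +8 =624
r74=1001010 pc3: +8 =632
r75=1001011 pc4: +16 =648
r76=1001100 pc3: +8 =656
r77=1001101 pc4: +16 =672
r78=1001110 pc4: +16 =688
r79=1001111 pc5: +32 =720
r80=1010000 pc2: +4 =724
r81=1010001 pc3: +8 =732
r82=1010010 pc3: +8 =740
r83=1010011 pc4: +16 =756
r84=1010100 pc3: +8 =764
r85=1010101 pc4: +16 =780
r86=1010110 pc4: +16 =796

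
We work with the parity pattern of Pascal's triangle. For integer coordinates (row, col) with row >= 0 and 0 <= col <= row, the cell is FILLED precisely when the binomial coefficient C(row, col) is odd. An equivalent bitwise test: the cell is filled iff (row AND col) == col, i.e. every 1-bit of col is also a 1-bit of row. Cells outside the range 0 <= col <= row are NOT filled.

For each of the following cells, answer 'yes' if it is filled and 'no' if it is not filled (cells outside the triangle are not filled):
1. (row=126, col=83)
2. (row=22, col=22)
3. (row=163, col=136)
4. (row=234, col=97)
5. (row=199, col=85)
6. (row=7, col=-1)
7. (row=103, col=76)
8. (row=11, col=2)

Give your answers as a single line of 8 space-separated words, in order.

Answer: no yes no no no no no yes

Derivation:
(126,83): row=0b1111110, col=0b1010011, row AND col = 0b1010010 = 82; 82 != 83 -> empty
(22,22): row=0b10110, col=0b10110, row AND col = 0b10110 = 22; 22 == 22 -> filled
(163,136): row=0b10100011, col=0b10001000, row AND col = 0b10000000 = 128; 128 != 136 -> empty
(234,97): row=0b11101010, col=0b1100001, row AND col = 0b1100000 = 96; 96 != 97 -> empty
(199,85): row=0b11000111, col=0b1010101, row AND col = 0b1000101 = 69; 69 != 85 -> empty
(7,-1): col outside [0, 7] -> not filled
(103,76): row=0b1100111, col=0b1001100, row AND col = 0b1000100 = 68; 68 != 76 -> empty
(11,2): row=0b1011, col=0b10, row AND col = 0b10 = 2; 2 == 2 -> filled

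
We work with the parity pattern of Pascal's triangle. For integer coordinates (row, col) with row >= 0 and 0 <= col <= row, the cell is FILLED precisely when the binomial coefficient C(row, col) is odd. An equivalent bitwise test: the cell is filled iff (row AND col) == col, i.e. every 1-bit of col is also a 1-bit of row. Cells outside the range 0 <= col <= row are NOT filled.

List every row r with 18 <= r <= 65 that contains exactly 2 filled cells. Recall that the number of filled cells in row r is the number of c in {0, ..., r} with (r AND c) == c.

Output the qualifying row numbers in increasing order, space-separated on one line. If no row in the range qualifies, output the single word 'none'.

Row r has 2^popcount(r) filled cells, so we need popcount(r) = log2(2) = 1.
Scan r = 18..65 and keep those with exactly 1 one-bits:
r=18=10010 popcount=2 -> skip
r=19=10011 popcount=3 -> skip
r=20=10100 popcount=2 -> skip
r=21=10101 popcount=3 -> skip
r=22=10110 popcount=3 -> skip
r=23=10111 popcount=4 -> skip
r=24=11000 popcount=2 -> skip
r=25=11001 popcount=3 -> skip
r=26=11010 popcount=3 -> skip
r=27=11011 popcount=4 -> skip
r=28=11100 popcount=3 -> skip
r=29=11101 popcount=4 -> skip
r=30=11110 popcount=4 -> skip
r=31=11111 popcount=5 -> skip
r=32=100000 popcount=1 -> KEEP
r=33=100001 popcount=2 -> skip
r=34=100010 popcount=2 -> skip
r=35=100011 popcount=3 -> skip
r=36=100100 popcount=2 -> skip
r=37=100101 popcount=3 -> skip
r=38=100110 popcount=3 -> skip
r=39=100111 popcount=4 -> skip
r=40=101000 popcount=2 -> skip
r=41=101001 popcount=3 -> skip
r=42=101010 popcount=3 -> skip
r=43=101011 popcount=4 -> skip
r=44=101100 popcount=3 -> skip
r=45=101101 popcount=4 -> skip
r=46=101110 popcount=4 -> skip
r=47=101111 popcount=5 -> skip
r=48=110000 popcount=2 -> skip
r=49=110001 popcount=3 -> skip
r=50=110010 popcount=3 -> skip
r=51=110011 popcount=4 -> skip
r=52=110100 popcount=3 -> skip
r=53=110101 popcount=4 -> skip
r=54=110110 popcount=4 -> skip
r=55=110111 popcount=5 -> skip
r=56=111000 popcount=3 -> skip
r=57=111001 popcount=4 -> skip
r=58=111010 popcount=4 -> skip
r=59=111011 popcount=5 -> skip
r=60=111100 popcount=4 -> skip
r=61=111101 popcount=5 -> skip
r=62=111110 popcount=5 -> skip
r=63=111111 popcount=6 -> skip
r=64=1000000 popcount=1 -> KEEP
r=65=1000001 popcount=2 -> skip
Kept rows: 32 64

Answer: 32 64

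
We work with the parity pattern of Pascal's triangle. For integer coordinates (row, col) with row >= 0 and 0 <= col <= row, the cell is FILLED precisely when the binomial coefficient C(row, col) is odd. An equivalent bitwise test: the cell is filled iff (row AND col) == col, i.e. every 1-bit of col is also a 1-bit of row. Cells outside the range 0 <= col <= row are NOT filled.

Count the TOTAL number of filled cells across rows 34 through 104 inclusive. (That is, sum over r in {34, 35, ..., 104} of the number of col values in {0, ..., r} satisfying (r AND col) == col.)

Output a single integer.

Answer: 1082

Derivation:
r34=100010 pc2: +4 =4
r35=100011 pc3: +8 =12
r36=100100 pc2: +4 =16
r37=100101 pc3: +8 =24
r38=100110 pc3: +8 =32
r39=100111 pc4: +16 =48
r40=101000 pc2: +4 =52
r41=101001 pc3: +8 =60
r42=101010 pc3: +8 =68
r43=101011 pc4: +16 =84
r44=101100 pc3: +8 =92
r45=101101 pc4: +16 =108
r46=101110 pc4: +16 =124
r47=101111 pc5: +32 =156
r48=110000 pc2: +4 =160
r49=110001 pc3: +8 =168
r50=110010 pc3: +8 =176
r51=110011 pc4: +16 =192
r52=110100 pc3: +8 =200
r53=110101 pc4: +16 =216
r54=110110 pc4: +16 =232
r55=110111 pc5: +32 =264
r56=111000 pc3: +8 =272
r57=111001 pc4: +16 =288
r58=111010 pc4: +16 =304
r59=111011 pc5: +32 =336
r60=111100 pc4: +16 =352
r61=111101 pc5: +32 =384
r62=111110 pc5: +32 =416
r63=111111 pc6: +64 =480
r64=1000000 pc1: +2 =482
r65=1000001 pc2: +4 =486
r66=1000010 pc2: +4 =490
r67=1000011 pc3: +8 =498
r68=1000100 pc2: +4 =502
r69=1000101 pc3: +8 =510
r70=1000110 pc3: +8 =518
r71=1000111 pc4: +16 =534
r72=1001000 pc2: +4 =538
r73=1001001 pc3: +8 =546
r74=1001010 pc3: +8 =554
r75=1001011 pc4: +16 =570
r76=1001100 pc3: +8 =578
r77=1001101 pc4: +16 =594
r78=1001110 pc4: +16 =610
r79=1001111 pc5: +32 =642
r80=1010000 pc2: +4 =646
r81=1010001 pc3: +8 =654
r82=1010010 pc3: +8 =662
r83=1010011 pc4: +16 =678
r84=1010100 pc3: +8 =686
r85=1010101 pc4: +16 =702
r86=1010110 pc4: +16 =718
r87=1010111 pc5: +32 =750
r88=1011000 pc3: +8 =758
r89=1011001 pc4: +16 =774
r90=1011010 pc4: +16 =790
r91=1011011 pc5: +32 =822
r92=1011100 pc4: +16 =838
r93=1011101 pc5: +32 =870
r94=1011110 pc5: +32 =902
r95=1011111 pc6: +64 =966
r96=1100000 pc2: +4 =970
r97=1100001 pc3: +8 =978
r98=1100010 pc3: +8 =986
r99=1100011 pc4: +16 =1002
r100=1100100 pc3: +8 =1010
r101=1100101 pc4: +16 =1026
r102=1100110 pc4: +16 =1042
r103=1100111 pc5: +32 =1074
r104=1101000 pc3: +8 =1082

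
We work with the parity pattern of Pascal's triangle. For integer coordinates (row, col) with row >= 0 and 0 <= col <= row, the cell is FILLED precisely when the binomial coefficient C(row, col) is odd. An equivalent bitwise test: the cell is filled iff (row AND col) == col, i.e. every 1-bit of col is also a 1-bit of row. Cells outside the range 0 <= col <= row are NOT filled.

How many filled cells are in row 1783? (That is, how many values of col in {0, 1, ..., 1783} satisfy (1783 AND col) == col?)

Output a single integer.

Answer: 512

Derivation:
1783 in binary = 11011110111
popcount(1783) = number of 1-bits in 11011110111 = 9
A col c satisfies (1783 AND c) == c iff every set bit of c is also set in 1783; each of the 9 set bits of 1783 can independently be on or off in c.
count = 2^9 = 512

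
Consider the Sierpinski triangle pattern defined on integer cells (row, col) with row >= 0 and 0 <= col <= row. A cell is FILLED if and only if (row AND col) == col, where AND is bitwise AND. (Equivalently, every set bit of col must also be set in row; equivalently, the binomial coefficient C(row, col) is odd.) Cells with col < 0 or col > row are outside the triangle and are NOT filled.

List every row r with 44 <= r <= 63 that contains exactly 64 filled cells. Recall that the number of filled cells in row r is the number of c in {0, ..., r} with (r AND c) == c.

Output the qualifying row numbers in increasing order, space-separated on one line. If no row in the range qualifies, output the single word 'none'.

Row r has 2^popcount(r) filled cells, so we need popcount(r) = log2(64) = 6.
Scan r = 44..63 and keep those with exactly 6 one-bits:
r=44=101100 popcount=3 -> skip
r=45=101101 popcount=4 -> skip
r=46=101110 popcount=4 -> skip
r=47=101111 popcount=5 -> skip
r=48=110000 popcount=2 -> skip
r=49=110001 popcount=3 -> skip
r=50=110010 popcount=3 -> skip
r=51=110011 popcount=4 -> skip
r=52=110100 popcount=3 -> skip
r=53=110101 popcount=4 -> skip
r=54=110110 popcount=4 -> skip
r=55=110111 popcount=5 -> skip
r=56=111000 popcount=3 -> skip
r=57=111001 popcount=4 -> skip
r=58=111010 popcount=4 -> skip
r=59=111011 popcount=5 -> skip
r=60=111100 popcount=4 -> skip
r=61=111101 popcount=5 -> skip
r=62=111110 popcount=5 -> skip
r=63=111111 popcount=6 -> KEEP
Kept rows: 63

Answer: 63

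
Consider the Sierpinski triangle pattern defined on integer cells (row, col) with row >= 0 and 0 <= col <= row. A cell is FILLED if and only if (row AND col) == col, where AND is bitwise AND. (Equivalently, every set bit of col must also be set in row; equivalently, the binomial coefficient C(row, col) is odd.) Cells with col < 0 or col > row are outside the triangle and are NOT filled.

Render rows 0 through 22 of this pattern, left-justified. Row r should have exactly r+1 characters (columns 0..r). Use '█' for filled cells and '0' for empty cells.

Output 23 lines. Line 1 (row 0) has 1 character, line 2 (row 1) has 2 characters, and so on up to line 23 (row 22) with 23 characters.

Answer: █
██
█0█
████
█000█
██00██
█0█0█0█
████████
█0000000█
██000000██
█0█00000█0█
████0000████
█000█000█000█
██00██00██00██
█0█0█0█0█0█0█0█
████████████████
█000000000000000█
██00000000000000██
█0█0000000000000█0█
████000000000000████
█000█00000000000█000█
██00██0000000000██00██
█0█0█0█000000000█0█0█0█

Derivation:
r0=0: █
r1=1: ██
r2=10: █0█
r3=11: ████
r4=100: █000█
r5=101: ██00██
r6=110: █0█0█0█
r7=111: ████████
r8=1000: █0000000█
r9=1001: ██000000██
r10=1010: █0█00000█0█
r11=1011: ████0000████
r12=1100: █000█000█000█
r13=1101: ██00██00██00██
r14=1110: █0█0█0█0█0█0█0█
r15=1111: ████████████████
r16=10000: █000000000000000█
r17=10001: ██00000000000000██
r18=10010: █0█0000000000000█0█
r19=10011: ████000000000000████
r20=10100: █000█00000000000█000█
r21=10101: ██00██0000000000██00██
r22=10110: █0█0█0█000000000█0█0█0█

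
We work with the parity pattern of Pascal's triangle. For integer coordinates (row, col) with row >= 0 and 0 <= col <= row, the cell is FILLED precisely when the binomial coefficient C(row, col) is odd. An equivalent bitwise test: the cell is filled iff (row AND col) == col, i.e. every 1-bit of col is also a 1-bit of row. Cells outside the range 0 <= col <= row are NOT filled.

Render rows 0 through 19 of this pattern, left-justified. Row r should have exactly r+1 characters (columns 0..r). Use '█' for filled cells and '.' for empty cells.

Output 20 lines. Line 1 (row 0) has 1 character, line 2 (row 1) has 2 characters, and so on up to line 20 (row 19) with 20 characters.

Answer: █
██
█.█
████
█...█
██..██
█.█.█.█
████████
█.......█
██......██
█.█.....█.█
████....████
█...█...█...█
██..██..██..██
█.█.█.█.█.█.█.█
████████████████
█...............█
██..............██
█.█.............█.█
████............████

Derivation:
r0=0: █
r1=1: ██
r2=10: █.█
r3=11: ████
r4=100: █...█
r5=101: ██..██
r6=110: █.█.█.█
r7=111: ████████
r8=1000: █.......█
r9=1001: ██......██
r10=1010: █.█.....█.█
r11=1011: ████....████
r12=1100: █...█...█...█
r13=1101: ██..██..██..██
r14=1110: █.█.█.█.█.█.█.█
r15=1111: ████████████████
r16=10000: █...............█
r17=10001: ██..............██
r18=10010: █.█.............█.█
r19=10011: ████............████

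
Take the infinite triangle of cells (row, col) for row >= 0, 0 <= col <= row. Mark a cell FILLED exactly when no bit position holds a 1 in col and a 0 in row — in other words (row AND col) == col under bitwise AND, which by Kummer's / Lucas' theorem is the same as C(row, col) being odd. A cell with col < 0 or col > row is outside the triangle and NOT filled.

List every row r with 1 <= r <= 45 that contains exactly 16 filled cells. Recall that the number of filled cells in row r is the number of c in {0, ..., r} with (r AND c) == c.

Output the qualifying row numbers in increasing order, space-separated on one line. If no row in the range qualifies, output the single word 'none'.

Answer: 15 23 27 29 30 39 43 45

Derivation:
Row r has 2^popcount(r) filled cells, so we need popcount(r) = log2(16) = 4.
Scan r = 1..45 and keep those with exactly 4 one-bits:
r=1=1 popcount=1 -> skip
r=2=10 popcount=1 -> skip
r=3=11 popcount=2 -> skip
r=4=100 popcount=1 -> skip
r=5=101 popcount=2 -> skip
r=6=110 popcount=2 -> skip
r=7=111 popcount=3 -> skip
r=8=1000 popcount=1 -> skip
r=9=1001 popcount=2 -> skip
r=10=1010 popcount=2 -> skip
r=11=1011 popcount=3 -> skip
r=12=1100 popcount=2 -> skip
r=13=1101 popcount=3 -> skip
r=14=1110 popcount=3 -> skip
r=15=1111 popcount=4 -> KEEP
r=16=10000 popcount=1 -> skip
r=17=10001 popcount=2 -> skip
r=18=10010 popcount=2 -> skip
r=19=10011 popcount=3 -> skip
r=20=10100 popcount=2 -> skip
r=21=10101 popcount=3 -> skip
r=22=10110 popcount=3 -> skip
r=23=10111 popcount=4 -> KEEP
r=24=11000 popcount=2 -> skip
r=25=11001 popcount=3 -> skip
r=26=11010 popcount=3 -> skip
r=27=11011 popcount=4 -> KEEP
r=28=11100 popcount=3 -> skip
r=29=11101 popcount=4 -> KEEP
r=30=11110 popcount=4 -> KEEP
r=31=11111 popcount=5 -> skip
r=32=100000 popcount=1 -> skip
r=33=100001 popcount=2 -> skip
r=34=100010 popcount=2 -> skip
r=35=100011 popcount=3 -> skip
r=36=100100 popcount=2 -> skip
r=37=100101 popcount=3 -> skip
r=38=100110 popcount=3 -> skip
r=39=100111 popcount=4 -> KEEP
r=40=101000 popcount=2 -> skip
r=41=101001 popcount=3 -> skip
r=42=101010 popcount=3 -> skip
r=43=101011 popcount=4 -> KEEP
r=44=101100 popcount=3 -> skip
r=45=101101 popcount=4 -> KEEP
Kept rows: 15 23 27 29 30 39 43 45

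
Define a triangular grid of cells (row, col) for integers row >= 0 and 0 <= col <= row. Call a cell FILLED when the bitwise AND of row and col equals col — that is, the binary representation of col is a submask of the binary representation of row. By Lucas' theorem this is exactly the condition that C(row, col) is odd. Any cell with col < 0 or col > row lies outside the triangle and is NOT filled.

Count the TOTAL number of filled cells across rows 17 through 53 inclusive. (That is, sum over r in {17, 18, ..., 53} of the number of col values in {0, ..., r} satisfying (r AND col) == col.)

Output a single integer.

r17=10001 pc2: +4 =4
r18=10010 pc2: +4 =8
r19=10011 pc3: +8 =16
r20=10100 pc2: +4 =20
r21=10101 pc3: +8 =28
r22=10110 pc3: +8 =36
r23=10111 pc4: +16 =52
r24=11000 pc2: +4 =56
r25=11001 pc3: +8 =64
r26=11010 pc3: +8 =72
r27=11011 pc4: +16 =88
r28=11100 pc3: +8 =96
r29=11101 pc4: +16 =112
r30=11110 pc4: +16 =128
r31=11111 pc5: +32 =160
r32=100000 pc1: +2 =162
r33=100001 pc2: +4 =166
r34=100010 pc2: +4 =170
r35=100011 pc3: +8 =178
r36=100100 pc2: +4 =182
r37=100101 pc3: +8 =190
r38=100110 pc3: +8 =198
r39=100111 pc4: +16 =214
r40=101000 pc2: +4 =218
r41=101001 pc3: +8 =226
r42=101010 pc3: +8 =234
r43=101011 pc4: +16 =250
r44=101100 pc3: +8 =258
r45=101101 pc4: +16 =274
r46=101110 pc4: +16 =290
r47=101111 pc5: +32 =322
r48=110000 pc2: +4 =326
r49=110001 pc3: +8 =334
r50=110010 pc3: +8 =342
r51=110011 pc4: +16 =358
r52=110100 pc3: +8 =366
r53=110101 pc4: +16 =382

Answer: 382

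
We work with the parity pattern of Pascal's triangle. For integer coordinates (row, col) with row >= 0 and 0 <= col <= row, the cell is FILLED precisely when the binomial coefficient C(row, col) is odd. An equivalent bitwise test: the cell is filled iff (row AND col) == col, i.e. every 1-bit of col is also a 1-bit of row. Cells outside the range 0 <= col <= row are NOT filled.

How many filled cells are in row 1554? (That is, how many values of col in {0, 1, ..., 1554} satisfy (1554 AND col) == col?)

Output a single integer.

Answer: 16

Derivation:
1554 in binary = 11000010010
popcount(1554) = number of 1-bits in 11000010010 = 4
A col c satisfies (1554 AND c) == c iff every set bit of c is also set in 1554; each of the 4 set bits of 1554 can independently be on or off in c.
count = 2^4 = 16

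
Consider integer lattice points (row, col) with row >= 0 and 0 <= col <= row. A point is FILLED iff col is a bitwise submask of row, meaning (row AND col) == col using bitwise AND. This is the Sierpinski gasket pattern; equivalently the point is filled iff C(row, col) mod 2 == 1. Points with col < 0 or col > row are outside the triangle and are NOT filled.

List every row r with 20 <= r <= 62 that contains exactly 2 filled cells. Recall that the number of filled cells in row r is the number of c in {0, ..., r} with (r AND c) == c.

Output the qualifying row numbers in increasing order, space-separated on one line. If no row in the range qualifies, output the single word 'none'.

Row r has 2^popcount(r) filled cells, so we need popcount(r) = log2(2) = 1.
Scan r = 20..62 and keep those with exactly 1 one-bits:
r=20=10100 popcount=2 -> skip
r=21=10101 popcount=3 -> skip
r=22=10110 popcount=3 -> skip
r=23=10111 popcount=4 -> skip
r=24=11000 popcount=2 -> skip
r=25=11001 popcount=3 -> skip
r=26=11010 popcount=3 -> skip
r=27=11011 popcount=4 -> skip
r=28=11100 popcount=3 -> skip
r=29=11101 popcount=4 -> skip
r=30=11110 popcount=4 -> skip
r=31=11111 popcount=5 -> skip
r=32=100000 popcount=1 -> KEEP
r=33=100001 popcount=2 -> skip
r=34=100010 popcount=2 -> skip
r=35=100011 popcount=3 -> skip
r=36=100100 popcount=2 -> skip
r=37=100101 popcount=3 -> skip
r=38=100110 popcount=3 -> skip
r=39=100111 popcount=4 -> skip
r=40=101000 popcount=2 -> skip
r=41=101001 popcount=3 -> skip
r=42=101010 popcount=3 -> skip
r=43=101011 popcount=4 -> skip
r=44=101100 popcount=3 -> skip
r=45=101101 popcount=4 -> skip
r=46=101110 popcount=4 -> skip
r=47=101111 popcount=5 -> skip
r=48=110000 popcount=2 -> skip
r=49=110001 popcount=3 -> skip
r=50=110010 popcount=3 -> skip
r=51=110011 popcount=4 -> skip
r=52=110100 popcount=3 -> skip
r=53=110101 popcount=4 -> skip
r=54=110110 popcount=4 -> skip
r=55=110111 popcount=5 -> skip
r=56=111000 popcount=3 -> skip
r=57=111001 popcount=4 -> skip
r=58=111010 popcount=4 -> skip
r=59=111011 popcount=5 -> skip
r=60=111100 popcount=4 -> skip
r=61=111101 popcount=5 -> skip
r=62=111110 popcount=5 -> skip
Kept rows: 32

Answer: 32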